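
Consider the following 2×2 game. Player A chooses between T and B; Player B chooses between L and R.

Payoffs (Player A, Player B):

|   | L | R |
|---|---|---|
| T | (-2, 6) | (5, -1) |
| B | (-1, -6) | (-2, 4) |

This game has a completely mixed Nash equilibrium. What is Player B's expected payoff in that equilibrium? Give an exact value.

First find x, the probability Player A plays T, from Player B's indifference between L and R: 6x − 6(1−x) = −x + 4(1−x), giving x = 10/17.
Since Player B is indifferent in equilibrium, Player B's expected payoff equals the payoff from either column against (10/17, 7/17). Using L: 6(10/17) − 6(7/17) = 18/17.

18/17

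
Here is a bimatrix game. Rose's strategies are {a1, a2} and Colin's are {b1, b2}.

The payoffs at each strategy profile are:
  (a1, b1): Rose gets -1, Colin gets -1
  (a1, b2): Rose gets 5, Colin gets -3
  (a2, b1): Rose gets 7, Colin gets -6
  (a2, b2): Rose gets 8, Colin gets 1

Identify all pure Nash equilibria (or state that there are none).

(a1, b1): Rose prefers a2 (7 > -1) — not an equilibrium.
(a1, b2): Rose prefers a2 (8 > 5); Colin prefers b1 (-1 > -3) — not an equilibrium.
(a2, b1): Colin prefers b2 (1 > -6) — not an equilibrium.
(a2, b2): Rose gets 8 ≥ 5 from a1, and Colin gets 1 ≥ -6 from b1 — Nash equilibrium.

(a2, b2)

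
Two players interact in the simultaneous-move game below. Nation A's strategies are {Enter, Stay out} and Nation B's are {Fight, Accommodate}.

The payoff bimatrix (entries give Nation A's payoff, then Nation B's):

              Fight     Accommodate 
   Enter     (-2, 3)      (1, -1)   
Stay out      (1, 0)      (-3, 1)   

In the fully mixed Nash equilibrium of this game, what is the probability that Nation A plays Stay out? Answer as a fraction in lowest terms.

4/5

Let x be the probability that Nation A plays Enter. In a completely mixed equilibrium, Nation B must be indifferent between Fight and Accommodate.
Nation B's expected payoff from Fight is 3x; from Accommodate it is −x + (1−x).
Setting these equal: 3x = −2x + 1, so x = 1/5.
Therefore Nation A plays Stay out with probability 1 − 1/5 = 4/5.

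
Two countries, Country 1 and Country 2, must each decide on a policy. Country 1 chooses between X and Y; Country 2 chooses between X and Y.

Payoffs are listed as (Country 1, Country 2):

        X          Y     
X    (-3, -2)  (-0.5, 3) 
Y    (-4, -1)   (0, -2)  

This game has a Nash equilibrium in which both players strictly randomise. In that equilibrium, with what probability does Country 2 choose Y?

2/3

Let q be the probability that Country 2 plays X. In a completely mixed equilibrium, Country 1 must be indifferent between X and Y.
Country 1's expected payoff from X is −3q − 0.5(1−q); from Y it is −4q.
Setting these equal: −2.5q − 0.5 = −4q, so q = 1/3.
Therefore Country 2 plays Y with probability 1 − 1/3 = 2/3.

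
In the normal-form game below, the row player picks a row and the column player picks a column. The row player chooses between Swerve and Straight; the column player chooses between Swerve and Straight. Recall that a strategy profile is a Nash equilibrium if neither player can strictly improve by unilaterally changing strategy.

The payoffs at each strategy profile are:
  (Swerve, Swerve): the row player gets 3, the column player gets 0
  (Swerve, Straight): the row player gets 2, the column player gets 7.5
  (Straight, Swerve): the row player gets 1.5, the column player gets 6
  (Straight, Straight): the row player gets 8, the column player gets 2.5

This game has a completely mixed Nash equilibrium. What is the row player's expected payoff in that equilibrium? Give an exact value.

First find y, the probability the column player plays Swerve, from the row player's indifference between Swerve and Straight: 3y + 2(1−y) = 1.5y + 8(1−y), giving y = 4/5.
Since the row player is indifferent in equilibrium, the row player's expected payoff equals the payoff from either row against (4/5, 1/5). Using Swerve: 3(4/5) + 2(1/5) = 14/5.

14/5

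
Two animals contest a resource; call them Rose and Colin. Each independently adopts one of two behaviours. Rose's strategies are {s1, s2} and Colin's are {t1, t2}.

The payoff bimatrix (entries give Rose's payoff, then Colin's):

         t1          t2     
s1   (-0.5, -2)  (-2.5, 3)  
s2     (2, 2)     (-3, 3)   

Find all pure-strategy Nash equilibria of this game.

(s1, t1): Rose prefers s2 (2 > -0.5); Colin prefers t2 (3 > -2) — not an equilibrium.
(s1, t2): Rose gets -2.5 ≥ -3 from s2, and Colin gets 3 ≥ -2 from t1 — Nash equilibrium.
(s2, t1): Colin prefers t2 (3 > 2) — not an equilibrium.
(s2, t2): Rose prefers s1 (-2.5 > -3) — not an equilibrium.

(s1, t2)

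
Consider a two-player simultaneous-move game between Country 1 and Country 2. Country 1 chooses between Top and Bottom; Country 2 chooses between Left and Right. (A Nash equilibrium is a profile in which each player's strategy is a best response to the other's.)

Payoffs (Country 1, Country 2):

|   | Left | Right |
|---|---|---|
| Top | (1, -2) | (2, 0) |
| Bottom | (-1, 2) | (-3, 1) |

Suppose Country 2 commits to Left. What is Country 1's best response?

Against Left, Country 1 earns 1 from Top and -1 from Bottom.
So Top is the best response.

Top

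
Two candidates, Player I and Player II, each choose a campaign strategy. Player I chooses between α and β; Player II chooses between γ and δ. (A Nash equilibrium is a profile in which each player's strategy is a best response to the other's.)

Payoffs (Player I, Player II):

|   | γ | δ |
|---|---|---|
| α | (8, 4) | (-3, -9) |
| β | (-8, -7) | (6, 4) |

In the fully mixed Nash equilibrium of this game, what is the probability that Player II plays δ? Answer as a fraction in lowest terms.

Let c be the probability that Player II plays γ. In a completely mixed equilibrium, Player I must be indifferent between α and β.
Player I's expected payoff from α is 8c − 3(1−c); from β it is −8c + 6(1−c).
Setting these equal: 11c − 3 = −14c + 6, so c = 9/25.
Therefore Player II plays δ with probability 1 − 9/25 = 16/25.

16/25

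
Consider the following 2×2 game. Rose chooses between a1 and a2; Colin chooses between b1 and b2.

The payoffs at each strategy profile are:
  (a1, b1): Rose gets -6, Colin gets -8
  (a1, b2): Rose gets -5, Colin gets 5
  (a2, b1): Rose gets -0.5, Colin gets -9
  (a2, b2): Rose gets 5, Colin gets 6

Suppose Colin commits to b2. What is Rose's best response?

a2

Against b2, Rose earns -5 from a1 and 5 from a2.
So a2 is the best response.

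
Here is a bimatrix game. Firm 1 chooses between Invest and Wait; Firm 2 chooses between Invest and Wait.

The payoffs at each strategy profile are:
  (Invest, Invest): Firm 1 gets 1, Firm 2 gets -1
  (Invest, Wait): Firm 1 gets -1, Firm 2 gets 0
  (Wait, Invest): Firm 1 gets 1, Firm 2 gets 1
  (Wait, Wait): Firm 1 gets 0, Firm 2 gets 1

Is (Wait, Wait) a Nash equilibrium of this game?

At (Wait, Wait), Firm 1 earns 0; switching to Invest would give -1, so Firm 1 has no profitable deviation.
Firm 2 earns 1; switching to Invest would give 1, so Firm 2 has no profitable deviation.
Neither player can gain by a unilateral deviation, so this profile is a Nash equilibrium.

Yes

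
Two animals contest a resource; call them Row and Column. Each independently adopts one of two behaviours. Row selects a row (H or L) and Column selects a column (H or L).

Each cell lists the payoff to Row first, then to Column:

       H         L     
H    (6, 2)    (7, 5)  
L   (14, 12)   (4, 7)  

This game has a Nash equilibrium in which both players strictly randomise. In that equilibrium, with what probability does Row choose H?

Let p be the probability that Row plays H. In a completely mixed equilibrium, Column must be indifferent between H and L.
Column's expected payoff from H is 2p + 12(1−p); from L it is 5p + 7(1−p).
Setting these equal: −10p + 12 = −2p + 7, so p = 5/8.

5/8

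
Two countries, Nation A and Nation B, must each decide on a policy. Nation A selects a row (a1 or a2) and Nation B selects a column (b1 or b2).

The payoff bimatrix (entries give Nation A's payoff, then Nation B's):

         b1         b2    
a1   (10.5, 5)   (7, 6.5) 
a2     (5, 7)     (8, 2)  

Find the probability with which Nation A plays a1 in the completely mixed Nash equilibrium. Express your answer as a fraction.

Let x be the probability that Nation A plays a1. In a completely mixed equilibrium, Nation B must be indifferent between b1 and b2.
Nation B's expected payoff from b1 is 5x + 7(1−x); from b2 it is 6.5x + 2(1−x).
Setting these equal: −2x + 7 = 4.5x + 2, so x = 10/13.

10/13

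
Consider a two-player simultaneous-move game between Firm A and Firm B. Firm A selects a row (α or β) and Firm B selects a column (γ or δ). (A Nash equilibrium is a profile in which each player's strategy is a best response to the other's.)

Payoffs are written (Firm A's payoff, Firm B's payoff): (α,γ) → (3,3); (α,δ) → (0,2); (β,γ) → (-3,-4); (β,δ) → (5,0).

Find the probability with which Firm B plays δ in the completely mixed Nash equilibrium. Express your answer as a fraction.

Let y be the probability that Firm B plays γ. In a completely mixed equilibrium, Firm A must be indifferent between α and β.
Firm A's expected payoff from α is 3y; from β it is −3y + 5(1−y).
Setting these equal: 3y = −8y + 5, so y = 5/11.
Therefore Firm B plays δ with probability 1 − 5/11 = 6/11.

6/11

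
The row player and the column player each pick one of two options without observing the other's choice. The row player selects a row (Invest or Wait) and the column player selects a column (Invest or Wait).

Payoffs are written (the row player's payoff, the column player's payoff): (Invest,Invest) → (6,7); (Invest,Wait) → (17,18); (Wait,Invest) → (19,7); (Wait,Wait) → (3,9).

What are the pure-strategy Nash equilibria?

(Invest, Invest): the row player prefers Wait (19 > 6); the column player prefers Wait (18 > 7) — not an equilibrium.
(Invest, Wait): the row player gets 17 ≥ 3 from Wait, and the column player gets 18 ≥ 7 from Invest — Nash equilibrium.
(Wait, Invest): the column player prefers Wait (9 > 7) — not an equilibrium.
(Wait, Wait): the row player prefers Invest (17 > 3) — not an equilibrium.

(Invest, Wait)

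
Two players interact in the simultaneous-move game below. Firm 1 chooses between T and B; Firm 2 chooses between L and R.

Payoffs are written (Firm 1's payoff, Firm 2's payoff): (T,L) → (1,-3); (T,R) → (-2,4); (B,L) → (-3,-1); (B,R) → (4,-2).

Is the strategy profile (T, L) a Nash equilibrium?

At (T, L), Firm 1 earns 1; switching to B would give -3, so Firm 1 has no profitable deviation.
Firm 2 earns -3; switching to R would give 4, so Firm 2 would deviate.
Since at least one player can profitably deviate, this is not a Nash equilibrium.

No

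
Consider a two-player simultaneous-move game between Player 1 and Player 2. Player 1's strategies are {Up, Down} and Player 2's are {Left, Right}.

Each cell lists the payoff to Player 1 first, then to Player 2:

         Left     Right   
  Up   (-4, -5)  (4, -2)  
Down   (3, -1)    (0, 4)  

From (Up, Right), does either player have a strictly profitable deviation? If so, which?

Player 1 at (Up, Right) earns 4; deviating to Down yields 0 — not better.
Player 2 earns -2; deviating to Left yields -5 — not better.
Neither player can strictly improve; the profile is a Nash equilibrium.

Neither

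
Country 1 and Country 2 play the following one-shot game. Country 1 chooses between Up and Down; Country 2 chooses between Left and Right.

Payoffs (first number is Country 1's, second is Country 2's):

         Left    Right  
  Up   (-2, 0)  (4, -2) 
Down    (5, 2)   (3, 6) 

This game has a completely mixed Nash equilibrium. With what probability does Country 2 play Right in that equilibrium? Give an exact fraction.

7/8

Let y be the probability that Country 2 plays Left. In a completely mixed equilibrium, Country 1 must be indifferent between Up and Down.
Country 1's expected payoff from Up is −2y + 4(1−y); from Down it is 5y + 3(1−y).
Setting these equal: −6y + 4 = 2y + 3, so y = 1/8.
Therefore Country 2 plays Right with probability 1 − 1/8 = 7/8.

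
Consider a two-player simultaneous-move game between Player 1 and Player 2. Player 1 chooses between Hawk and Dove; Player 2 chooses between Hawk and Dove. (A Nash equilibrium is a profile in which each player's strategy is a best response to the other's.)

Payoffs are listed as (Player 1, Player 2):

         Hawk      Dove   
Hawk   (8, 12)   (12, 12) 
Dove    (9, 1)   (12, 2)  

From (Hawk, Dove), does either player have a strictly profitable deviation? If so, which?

Player 1 at (Hawk, Dove) earns 12; deviating to Dove yields 12 — not better.
Player 2 earns 12; deviating to Hawk yields 12 — not better.
Neither player can strictly improve; the profile is a Nash equilibrium.

Neither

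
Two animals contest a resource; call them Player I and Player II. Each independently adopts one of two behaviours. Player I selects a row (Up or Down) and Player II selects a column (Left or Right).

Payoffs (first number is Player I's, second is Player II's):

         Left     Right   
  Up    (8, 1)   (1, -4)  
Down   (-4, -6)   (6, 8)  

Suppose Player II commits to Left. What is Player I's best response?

Up

Against Left, Player I earns 8 from Up and -4 from Down.
So Up is the best response.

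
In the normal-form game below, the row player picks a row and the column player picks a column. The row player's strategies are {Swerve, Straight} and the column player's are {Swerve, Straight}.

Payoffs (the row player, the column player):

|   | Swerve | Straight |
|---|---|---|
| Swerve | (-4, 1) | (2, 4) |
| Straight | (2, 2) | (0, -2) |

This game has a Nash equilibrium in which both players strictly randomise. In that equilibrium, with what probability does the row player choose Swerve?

4/7

Let p be the probability that the row player plays Swerve. In a completely mixed equilibrium, the column player must be indifferent between Swerve and Straight.
The column player's expected payoff from Swerve is p + 2(1−p); from Straight it is 4p − 2(1−p).
Setting these equal: −p + 2 = 6p − 2, so p = 4/7.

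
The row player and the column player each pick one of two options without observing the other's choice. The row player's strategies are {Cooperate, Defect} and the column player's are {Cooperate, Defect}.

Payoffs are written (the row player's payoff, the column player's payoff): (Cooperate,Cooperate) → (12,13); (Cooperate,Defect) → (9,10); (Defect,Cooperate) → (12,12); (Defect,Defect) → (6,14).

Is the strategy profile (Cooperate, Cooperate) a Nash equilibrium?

Yes

At (Cooperate, Cooperate), the row player earns 12; switching to Defect would give 12, so the row player has no profitable deviation.
The column player earns 13; switching to Defect would give 10, so the column player has no profitable deviation.
Neither player can gain by a unilateral deviation, so this profile is a Nash equilibrium.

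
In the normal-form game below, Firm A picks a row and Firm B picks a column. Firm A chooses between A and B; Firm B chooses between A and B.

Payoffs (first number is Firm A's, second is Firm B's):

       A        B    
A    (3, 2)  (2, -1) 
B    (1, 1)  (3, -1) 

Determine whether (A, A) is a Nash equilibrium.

Yes

At (A, A), Firm A earns 3; switching to B would give 1, so Firm A has no profitable deviation.
Firm B earns 2; switching to B would give -1, so Firm B has no profitable deviation.
Neither player can gain by a unilateral deviation, so this profile is a Nash equilibrium.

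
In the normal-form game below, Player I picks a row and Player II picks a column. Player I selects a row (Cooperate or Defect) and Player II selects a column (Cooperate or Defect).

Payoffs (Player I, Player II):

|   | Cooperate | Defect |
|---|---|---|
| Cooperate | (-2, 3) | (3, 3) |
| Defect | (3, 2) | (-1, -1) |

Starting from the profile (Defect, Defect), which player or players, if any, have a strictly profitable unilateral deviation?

Both

Player I at (Defect, Defect) earns -1; deviating to Cooperate yields 3 — a strict improvement.
Player II earns -1; deviating to Cooperate yields 2 — a strict improvement.
Both Player I and Player II have strictly profitable deviations.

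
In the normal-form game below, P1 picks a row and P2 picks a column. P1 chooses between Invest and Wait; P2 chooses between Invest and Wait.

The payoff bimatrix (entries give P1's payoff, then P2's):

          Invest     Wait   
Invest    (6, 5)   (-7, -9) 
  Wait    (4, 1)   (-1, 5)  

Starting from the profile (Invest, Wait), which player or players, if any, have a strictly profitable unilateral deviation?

Both

P1 at (Invest, Wait) earns -7; deviating to Wait yields -1 — a strict improvement.
P2 earns -9; deviating to Invest yields 5 — a strict improvement.
Both P1 and P2 have strictly profitable deviations.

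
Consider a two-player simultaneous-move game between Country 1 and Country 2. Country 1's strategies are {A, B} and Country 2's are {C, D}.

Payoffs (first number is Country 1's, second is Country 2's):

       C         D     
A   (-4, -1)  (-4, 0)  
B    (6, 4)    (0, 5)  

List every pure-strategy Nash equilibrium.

(A, C): Country 1 prefers B (6 > -4); Country 2 prefers D (0 > -1) — not an equilibrium.
(A, D): Country 1 prefers B (0 > -4) — not an equilibrium.
(B, C): Country 2 prefers D (5 > 4) — not an equilibrium.
(B, D): Country 1 gets 0 ≥ -4 from A, and Country 2 gets 5 ≥ 4 from C — Nash equilibrium.

(B, D)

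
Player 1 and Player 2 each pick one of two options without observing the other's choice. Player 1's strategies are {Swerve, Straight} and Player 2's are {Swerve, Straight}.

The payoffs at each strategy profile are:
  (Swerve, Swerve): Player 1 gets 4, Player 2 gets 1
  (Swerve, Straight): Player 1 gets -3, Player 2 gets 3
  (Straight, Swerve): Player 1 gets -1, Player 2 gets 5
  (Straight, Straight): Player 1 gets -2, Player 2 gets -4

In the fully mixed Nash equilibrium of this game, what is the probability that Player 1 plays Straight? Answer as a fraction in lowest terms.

Let r be the probability that Player 1 plays Swerve. In a completely mixed equilibrium, Player 2 must be indifferent between Swerve and Straight.
Player 2's expected payoff from Swerve is r + 5(1−r); from Straight it is 3r − 4(1−r).
Setting these equal: −4r + 5 = 7r − 4, so r = 9/11.
Therefore Player 1 plays Straight with probability 1 − 9/11 = 2/11.

2/11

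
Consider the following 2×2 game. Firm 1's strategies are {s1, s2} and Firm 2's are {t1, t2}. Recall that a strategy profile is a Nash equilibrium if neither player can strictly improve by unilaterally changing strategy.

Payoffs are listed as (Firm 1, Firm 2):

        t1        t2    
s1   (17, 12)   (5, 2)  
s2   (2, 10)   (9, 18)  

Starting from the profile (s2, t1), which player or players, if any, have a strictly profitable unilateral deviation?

Both

Firm 1 at (s2, t1) earns 2; deviating to s1 yields 17 — a strict improvement.
Firm 2 earns 10; deviating to t2 yields 18 — a strict improvement.
Both Firm 1 and Firm 2 have strictly profitable deviations.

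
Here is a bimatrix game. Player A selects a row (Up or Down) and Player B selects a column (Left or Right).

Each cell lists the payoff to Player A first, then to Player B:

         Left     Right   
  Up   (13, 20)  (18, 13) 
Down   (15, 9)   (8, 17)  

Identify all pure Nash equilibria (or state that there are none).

none

(Up, Left): Player A prefers Down (15 > 13) — not an equilibrium.
(Up, Right): Player B prefers Left (20 > 13) — not an equilibrium.
(Down, Left): Player B prefers Right (17 > 9) — not an equilibrium.
(Down, Right): Player A prefers Up (18 > 8) — not an equilibrium.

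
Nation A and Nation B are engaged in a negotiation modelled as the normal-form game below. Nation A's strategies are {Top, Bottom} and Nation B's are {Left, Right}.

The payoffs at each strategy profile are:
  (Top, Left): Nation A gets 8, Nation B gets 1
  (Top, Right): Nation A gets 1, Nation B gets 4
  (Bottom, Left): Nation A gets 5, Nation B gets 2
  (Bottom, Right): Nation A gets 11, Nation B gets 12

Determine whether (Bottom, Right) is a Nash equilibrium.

Yes

At (Bottom, Right), Nation A earns 11; switching to Top would give 1, so Nation A has no profitable deviation.
Nation B earns 12; switching to Left would give 2, so Nation B has no profitable deviation.
Neither player can gain by a unilateral deviation, so this profile is a Nash equilibrium.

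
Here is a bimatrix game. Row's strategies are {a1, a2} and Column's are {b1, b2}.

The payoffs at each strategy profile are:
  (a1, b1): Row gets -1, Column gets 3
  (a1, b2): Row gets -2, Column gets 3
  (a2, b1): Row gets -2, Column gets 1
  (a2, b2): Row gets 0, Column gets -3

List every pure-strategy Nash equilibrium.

(a1, b1)

(a1, b1): Row gets -1 ≥ -2 from a2, and Column gets 3 ≥ 3 from b2 — Nash equilibrium.
(a1, b2): Row prefers a2 (0 > -2) — not an equilibrium.
(a2, b1): Row prefers a1 (-1 > -2) — not an equilibrium.
(a2, b2): Column prefers b1 (1 > -3) — not an equilibrium.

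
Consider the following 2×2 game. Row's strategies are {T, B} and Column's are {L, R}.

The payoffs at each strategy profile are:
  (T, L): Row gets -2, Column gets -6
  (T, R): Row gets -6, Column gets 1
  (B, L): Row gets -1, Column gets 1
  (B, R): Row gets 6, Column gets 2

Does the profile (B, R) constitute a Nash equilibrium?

Yes

At (B, R), Row earns 6; switching to T would give -6, so Row has no profitable deviation.
Column earns 2; switching to L would give 1, so Column has no profitable deviation.
Neither player can gain by a unilateral deviation, so this profile is a Nash equilibrium.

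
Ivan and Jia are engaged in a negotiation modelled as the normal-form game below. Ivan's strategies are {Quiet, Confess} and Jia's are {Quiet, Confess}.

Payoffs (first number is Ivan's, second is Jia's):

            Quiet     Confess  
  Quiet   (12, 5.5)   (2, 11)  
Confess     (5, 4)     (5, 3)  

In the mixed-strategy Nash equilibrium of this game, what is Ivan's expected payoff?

First find y, the probability Jia plays Quiet, from Ivan's indifference between Quiet and Confess: 12y + 2(1−y) = 5y + 5(1−y), giving y = 3/10.
Since Ivan is indifferent in equilibrium, Ivan's expected payoff equals the payoff from either row against (3/10, 7/10). Using Quiet: 12(3/10) + 2(7/10) = 5.

5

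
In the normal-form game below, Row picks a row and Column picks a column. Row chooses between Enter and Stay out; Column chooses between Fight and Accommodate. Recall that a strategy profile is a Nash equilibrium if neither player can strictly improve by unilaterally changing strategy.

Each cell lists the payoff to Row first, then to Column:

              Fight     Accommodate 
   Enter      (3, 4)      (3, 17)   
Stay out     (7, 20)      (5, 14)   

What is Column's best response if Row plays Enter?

Against Enter, Column earns 4 from Fight and 17 from Accommodate.
So Accommodate is the best response.

Accommodate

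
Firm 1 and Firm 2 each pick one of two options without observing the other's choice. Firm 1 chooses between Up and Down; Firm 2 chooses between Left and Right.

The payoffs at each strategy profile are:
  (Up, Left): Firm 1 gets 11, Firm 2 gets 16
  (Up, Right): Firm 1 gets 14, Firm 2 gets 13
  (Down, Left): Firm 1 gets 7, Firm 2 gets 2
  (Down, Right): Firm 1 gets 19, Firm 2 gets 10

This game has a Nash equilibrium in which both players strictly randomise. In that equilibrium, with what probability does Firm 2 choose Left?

5/9

Let y be the probability that Firm 2 plays Left. In a completely mixed equilibrium, Firm 1 must be indifferent between Up and Down.
Firm 1's expected payoff from Up is 11y + 14(1−y); from Down it is 7y + 19(1−y).
Setting these equal: −3y + 14 = −12y + 19, so y = 5/9.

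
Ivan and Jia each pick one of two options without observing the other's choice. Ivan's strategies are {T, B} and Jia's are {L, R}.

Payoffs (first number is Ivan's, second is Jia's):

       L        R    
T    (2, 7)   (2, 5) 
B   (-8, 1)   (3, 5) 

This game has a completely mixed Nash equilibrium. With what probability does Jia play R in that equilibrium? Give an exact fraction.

Let c be the probability that Jia plays L. In a completely mixed equilibrium, Ivan must be indifferent between T and B.
Ivan's expected payoff from T is 2c + 2(1−c); from B it is −8c + 3(1−c).
Setting these equal: 2 = −11c + 3, so c = 1/11.
Therefore Jia plays R with probability 1 − 1/11 = 10/11.

10/11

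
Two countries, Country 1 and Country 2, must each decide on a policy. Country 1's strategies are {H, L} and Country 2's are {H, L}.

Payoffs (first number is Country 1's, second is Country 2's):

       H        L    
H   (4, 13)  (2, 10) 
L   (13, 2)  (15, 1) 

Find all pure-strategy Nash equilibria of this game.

(H, H): Country 1 prefers L (13 > 4) — not an equilibrium.
(H, L): Country 1 prefers L (15 > 2); Country 2 prefers H (13 > 10) — not an equilibrium.
(L, H): Country 1 gets 13 ≥ 4 from H, and Country 2 gets 2 ≥ 1 from L — Nash equilibrium.
(L, L): Country 2 prefers H (2 > 1) — not an equilibrium.

(L, H)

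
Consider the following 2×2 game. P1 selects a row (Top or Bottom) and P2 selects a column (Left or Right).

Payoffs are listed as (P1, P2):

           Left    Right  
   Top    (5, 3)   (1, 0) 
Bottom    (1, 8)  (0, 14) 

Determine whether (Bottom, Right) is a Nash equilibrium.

No

At (Bottom, Right), P1 earns 0; switching to Top would give 1, so P1 would deviate.
P2 earns 14; switching to Left would give 8, so P2 has no profitable deviation.
Since at least one player can profitably deviate, this is not a Nash equilibrium.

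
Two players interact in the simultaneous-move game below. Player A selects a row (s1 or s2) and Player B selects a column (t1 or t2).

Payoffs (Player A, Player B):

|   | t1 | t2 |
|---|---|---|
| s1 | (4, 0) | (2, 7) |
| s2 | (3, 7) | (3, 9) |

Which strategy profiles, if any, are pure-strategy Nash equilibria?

(s1, t1): Player B prefers t2 (7 > 0) — not an equilibrium.
(s1, t2): Player A prefers s2 (3 > 2) — not an equilibrium.
(s2, t1): Player A prefers s1 (4 > 3); Player B prefers t2 (9 > 7) — not an equilibrium.
(s2, t2): Player A gets 3 ≥ 2 from s1, and Player B gets 9 ≥ 7 from t1 — Nash equilibrium.

(s2, t2)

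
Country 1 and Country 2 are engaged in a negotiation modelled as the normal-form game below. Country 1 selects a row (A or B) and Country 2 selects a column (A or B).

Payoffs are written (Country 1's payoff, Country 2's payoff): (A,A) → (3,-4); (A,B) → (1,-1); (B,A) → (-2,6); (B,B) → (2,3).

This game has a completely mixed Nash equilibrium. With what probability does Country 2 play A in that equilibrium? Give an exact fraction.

1/6

Let y be the probability that Country 2 plays A. In a completely mixed equilibrium, Country 1 must be indifferent between A and B.
Country 1's expected payoff from A is 3y + (1−y); from B it is −2y + 2(1−y).
Setting these equal: 2y + 1 = −4y + 2, so y = 1/6.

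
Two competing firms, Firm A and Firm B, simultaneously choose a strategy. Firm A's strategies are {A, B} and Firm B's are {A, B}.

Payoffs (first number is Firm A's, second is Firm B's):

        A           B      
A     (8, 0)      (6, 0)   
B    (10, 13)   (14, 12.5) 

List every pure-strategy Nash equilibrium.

(B, A)

(A, A): Firm A prefers B (10 > 8) — not an equilibrium.
(A, B): Firm A prefers B (14 > 6) — not an equilibrium.
(B, A): Firm A gets 10 ≥ 8 from A, and Firm B gets 13 ≥ 12.5 from B — Nash equilibrium.
(B, B): Firm B prefers A (13 > 12.5) — not an equilibrium.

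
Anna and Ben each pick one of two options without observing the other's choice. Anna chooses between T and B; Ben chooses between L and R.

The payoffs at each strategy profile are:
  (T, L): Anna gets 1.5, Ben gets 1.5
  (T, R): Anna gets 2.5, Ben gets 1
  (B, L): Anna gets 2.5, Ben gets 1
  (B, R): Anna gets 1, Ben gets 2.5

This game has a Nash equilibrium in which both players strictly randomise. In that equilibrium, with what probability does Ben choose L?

Let c be the probability that Ben plays L. In a completely mixed equilibrium, Anna must be indifferent between T and B.
Anna's expected payoff from T is 1.5c + 2.5(1−c); from B it is 2.5c + (1−c).
Setting these equal: −c + 2.5 = 1.5c + 1, so c = 3/5.

3/5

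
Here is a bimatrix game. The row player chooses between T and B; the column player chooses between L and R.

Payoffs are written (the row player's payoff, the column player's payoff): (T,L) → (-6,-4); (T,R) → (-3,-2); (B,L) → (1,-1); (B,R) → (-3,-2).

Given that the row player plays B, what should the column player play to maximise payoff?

Against B, the column player earns -1 from L and -2 from R.
So L is the best response.

L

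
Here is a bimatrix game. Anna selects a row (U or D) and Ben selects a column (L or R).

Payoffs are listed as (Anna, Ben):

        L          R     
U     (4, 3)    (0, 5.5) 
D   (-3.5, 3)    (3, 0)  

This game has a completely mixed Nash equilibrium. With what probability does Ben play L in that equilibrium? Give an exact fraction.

2/7

Let c be the probability that Ben plays L. In a completely mixed equilibrium, Anna must be indifferent between U and D.
Anna's expected payoff from U is 4c; from D it is −3.5c + 3(1−c).
Setting these equal: 4c = −6.5c + 3, so c = 2/7.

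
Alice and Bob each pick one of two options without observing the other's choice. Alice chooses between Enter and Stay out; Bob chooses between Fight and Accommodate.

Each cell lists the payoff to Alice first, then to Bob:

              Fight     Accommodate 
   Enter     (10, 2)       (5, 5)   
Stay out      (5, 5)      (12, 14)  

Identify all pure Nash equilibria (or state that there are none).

(Enter, Fight): Bob prefers Accommodate (5 > 2) — not an equilibrium.
(Enter, Accommodate): Alice prefers Stay out (12 > 5) — not an equilibrium.
(Stay out, Fight): Alice prefers Enter (10 > 5); Bob prefers Accommodate (14 > 5) — not an equilibrium.
(Stay out, Accommodate): Alice gets 12 ≥ 5 from Enter, and Bob gets 14 ≥ 5 from Fight — Nash equilibrium.

(Stay out, Accommodate)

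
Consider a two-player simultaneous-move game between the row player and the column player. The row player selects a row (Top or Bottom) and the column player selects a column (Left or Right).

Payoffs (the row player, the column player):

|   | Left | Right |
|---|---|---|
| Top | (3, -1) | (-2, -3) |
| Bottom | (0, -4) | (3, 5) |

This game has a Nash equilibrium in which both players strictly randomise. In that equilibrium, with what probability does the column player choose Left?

5/8

Let q be the probability that the column player plays Left. In a completely mixed equilibrium, the row player must be indifferent between Top and Bottom.
The row player's expected payoff from Top is 3q − 2(1−q); from Bottom it is 3(1−q).
Setting these equal: 5q − 2 = −3q + 3, so q = 5/8.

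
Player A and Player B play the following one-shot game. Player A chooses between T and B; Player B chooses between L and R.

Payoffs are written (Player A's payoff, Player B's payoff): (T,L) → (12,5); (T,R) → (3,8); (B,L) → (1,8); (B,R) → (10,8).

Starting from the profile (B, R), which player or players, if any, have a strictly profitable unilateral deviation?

Neither

Player A at (B, R) earns 10; deviating to T yields 3 — not better.
Player B earns 8; deviating to L yields 8 — not better.
Neither player can strictly improve; the profile is a Nash equilibrium.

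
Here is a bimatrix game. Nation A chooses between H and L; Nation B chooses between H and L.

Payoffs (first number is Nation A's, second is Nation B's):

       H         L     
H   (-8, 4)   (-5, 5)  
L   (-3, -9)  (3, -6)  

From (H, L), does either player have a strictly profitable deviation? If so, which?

Nation A

Nation A at (H, L) earns -5; deviating to L yields 3 — a strict improvement.
Nation B earns 5; deviating to H yields 4 — not better.
Only Nation A has a strictly profitable deviation.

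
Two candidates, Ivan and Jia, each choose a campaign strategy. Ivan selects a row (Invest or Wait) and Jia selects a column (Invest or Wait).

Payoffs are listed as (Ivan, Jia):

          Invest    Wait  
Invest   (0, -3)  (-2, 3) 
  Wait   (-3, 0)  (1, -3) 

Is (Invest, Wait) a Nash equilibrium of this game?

At (Invest, Wait), Ivan earns -2; switching to Wait would give 1, so Ivan would deviate.
Jia earns 3; switching to Invest would give -3, so Jia has no profitable deviation.
Since at least one player can profitably deviate, this is not a Nash equilibrium.

No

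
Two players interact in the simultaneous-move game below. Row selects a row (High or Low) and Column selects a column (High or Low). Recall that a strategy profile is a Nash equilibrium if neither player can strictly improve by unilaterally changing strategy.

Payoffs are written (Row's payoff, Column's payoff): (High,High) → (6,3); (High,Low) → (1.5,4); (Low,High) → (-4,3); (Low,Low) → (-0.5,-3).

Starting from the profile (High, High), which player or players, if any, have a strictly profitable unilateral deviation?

Row at (High, High) earns 6; deviating to Low yields -4 — not better.
Column earns 3; deviating to Low yields 4 — a strict improvement.
Only Column has a strictly profitable deviation.

Column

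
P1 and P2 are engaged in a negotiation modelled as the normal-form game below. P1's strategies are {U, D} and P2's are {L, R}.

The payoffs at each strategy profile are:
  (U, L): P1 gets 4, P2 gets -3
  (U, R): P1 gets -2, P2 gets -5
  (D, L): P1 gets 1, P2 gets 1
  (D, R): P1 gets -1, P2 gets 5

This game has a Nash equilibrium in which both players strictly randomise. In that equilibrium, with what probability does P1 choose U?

Let x be the probability that P1 plays U. In a completely mixed equilibrium, P2 must be indifferent between L and R.
P2's expected payoff from L is −3x + (1−x); from R it is −5x + 5(1−x).
Setting these equal: −4x + 1 = −10x + 5, so x = 2/3.

2/3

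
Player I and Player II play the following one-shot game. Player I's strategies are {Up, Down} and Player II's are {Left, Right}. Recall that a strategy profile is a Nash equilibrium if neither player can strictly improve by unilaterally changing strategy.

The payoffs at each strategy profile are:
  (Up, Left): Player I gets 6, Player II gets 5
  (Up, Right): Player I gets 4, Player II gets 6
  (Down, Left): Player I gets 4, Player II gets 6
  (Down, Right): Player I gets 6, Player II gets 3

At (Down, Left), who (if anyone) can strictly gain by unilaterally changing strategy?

Player I at (Down, Left) earns 4; deviating to Up yields 6 — a strict improvement.
Player II earns 6; deviating to Right yields 3 — not better.
Only Player I has a strictly profitable deviation.

Player I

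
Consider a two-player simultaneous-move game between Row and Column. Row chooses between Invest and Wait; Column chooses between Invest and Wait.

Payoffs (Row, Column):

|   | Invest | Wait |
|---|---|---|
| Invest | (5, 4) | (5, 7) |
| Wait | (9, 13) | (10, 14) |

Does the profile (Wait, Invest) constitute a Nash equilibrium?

No

At (Wait, Invest), Row earns 9; switching to Invest would give 5, so Row has no profitable deviation.
Column earns 13; switching to Wait would give 14, so Column would deviate.
Since at least one player can profitably deviate, this is not a Nash equilibrium.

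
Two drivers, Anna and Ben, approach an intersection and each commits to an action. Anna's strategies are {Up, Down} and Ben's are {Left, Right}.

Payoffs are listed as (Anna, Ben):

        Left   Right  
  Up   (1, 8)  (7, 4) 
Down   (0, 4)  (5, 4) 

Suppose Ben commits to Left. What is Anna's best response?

Up

Against Left, Anna earns 1 from Up and 0 from Down.
So Up is the best response.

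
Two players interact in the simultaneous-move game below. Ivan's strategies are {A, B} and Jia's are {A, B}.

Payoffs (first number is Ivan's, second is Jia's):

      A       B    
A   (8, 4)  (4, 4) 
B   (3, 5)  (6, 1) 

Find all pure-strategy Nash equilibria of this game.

(A, A)

(A, A): Ivan gets 8 ≥ 3 from B, and Jia gets 4 ≥ 4 from B — Nash equilibrium.
(A, B): Ivan prefers B (6 > 4) — not an equilibrium.
(B, A): Ivan prefers A (8 > 3) — not an equilibrium.
(B, B): Jia prefers A (5 > 1) — not an equilibrium.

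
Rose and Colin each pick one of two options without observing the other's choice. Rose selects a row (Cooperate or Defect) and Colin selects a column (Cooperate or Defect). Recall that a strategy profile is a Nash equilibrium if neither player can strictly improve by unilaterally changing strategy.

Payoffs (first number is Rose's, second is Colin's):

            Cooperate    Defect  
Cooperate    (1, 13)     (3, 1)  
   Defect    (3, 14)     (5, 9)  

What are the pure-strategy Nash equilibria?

(Defect, Cooperate)

(Cooperate, Cooperate): Rose prefers Defect (3 > 1) — not an equilibrium.
(Cooperate, Defect): Rose prefers Defect (5 > 3); Colin prefers Cooperate (13 > 1) — not an equilibrium.
(Defect, Cooperate): Rose gets 3 ≥ 1 from Cooperate, and Colin gets 14 ≥ 9 from Defect — Nash equilibrium.
(Defect, Defect): Colin prefers Cooperate (14 > 9) — not an equilibrium.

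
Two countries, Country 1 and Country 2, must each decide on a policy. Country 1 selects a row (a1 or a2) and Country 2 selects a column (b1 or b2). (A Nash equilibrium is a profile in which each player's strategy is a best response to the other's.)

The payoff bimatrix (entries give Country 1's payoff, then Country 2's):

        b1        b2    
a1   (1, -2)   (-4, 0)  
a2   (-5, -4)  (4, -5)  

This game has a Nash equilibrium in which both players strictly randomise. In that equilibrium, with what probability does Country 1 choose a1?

Let x be the probability that Country 1 plays a1. In a completely mixed equilibrium, Country 2 must be indifferent between b1 and b2.
Country 2's expected payoff from b1 is −2x − 4(1−x); from b2 it is −5(1−x).
Setting these equal: 2x − 4 = 5x − 5, so x = 1/3.

1/3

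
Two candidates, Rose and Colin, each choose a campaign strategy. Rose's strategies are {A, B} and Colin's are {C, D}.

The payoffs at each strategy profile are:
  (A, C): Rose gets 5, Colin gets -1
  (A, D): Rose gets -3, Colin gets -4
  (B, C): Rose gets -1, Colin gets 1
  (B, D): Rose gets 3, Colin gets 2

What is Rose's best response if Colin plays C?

Against C, Rose earns 5 from A and -1 from B.
So A is the best response.

A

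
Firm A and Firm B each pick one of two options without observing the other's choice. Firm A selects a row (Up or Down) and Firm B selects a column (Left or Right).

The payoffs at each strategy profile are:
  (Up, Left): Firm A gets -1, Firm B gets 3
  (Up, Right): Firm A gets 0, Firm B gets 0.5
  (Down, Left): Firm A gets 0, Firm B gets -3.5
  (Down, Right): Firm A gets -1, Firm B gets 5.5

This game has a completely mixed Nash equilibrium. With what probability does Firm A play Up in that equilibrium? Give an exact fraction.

Let r be the probability that Firm A plays Up. In a completely mixed equilibrium, Firm B must be indifferent between Left and Right.
Firm B's expected payoff from Left is 3r − 3.5(1−r); from Right it is 0.5r + 5.5(1−r).
Setting these equal: 6.5r − 3.5 = −5r + 5.5, so r = 18/23.

18/23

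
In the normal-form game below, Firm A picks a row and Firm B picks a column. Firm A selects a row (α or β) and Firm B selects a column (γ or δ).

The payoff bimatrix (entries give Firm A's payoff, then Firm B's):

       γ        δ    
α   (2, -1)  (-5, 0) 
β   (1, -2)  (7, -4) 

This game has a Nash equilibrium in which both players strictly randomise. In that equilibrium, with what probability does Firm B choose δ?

1/13

Let y be the probability that Firm B plays γ. In a completely mixed equilibrium, Firm A must be indifferent between α and β.
Firm A's expected payoff from α is 2y − 5(1−y); from β it is y + 7(1−y).
Setting these equal: 7y − 5 = −6y + 7, so y = 12/13.
Therefore Firm B plays δ with probability 1 − 12/13 = 1/13.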